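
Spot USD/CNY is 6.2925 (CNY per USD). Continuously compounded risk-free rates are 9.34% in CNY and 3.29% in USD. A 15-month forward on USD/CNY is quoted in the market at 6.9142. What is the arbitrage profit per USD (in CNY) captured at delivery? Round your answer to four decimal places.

Fair forward: F* = S·e^(carry·T), with carry = (r_CNY − r_USD) = 0.0934 − 0.0329 = 0.0605
F* = 6.2925 · e^(0.0605 × 15/12) = 6.2925 · e^0.075625 = 6.2925 × 1.078558 = 6.7868
Market 6.9142 > fair 6.7868: forward overpriced → cash-and-carry (buy spot, short the forward).
At maturity, profit = |F_mkt − F*| = |6.9142 − 6.7868| = 0.1274 per USD (in CNY)

0.1274 per USD (in CNY)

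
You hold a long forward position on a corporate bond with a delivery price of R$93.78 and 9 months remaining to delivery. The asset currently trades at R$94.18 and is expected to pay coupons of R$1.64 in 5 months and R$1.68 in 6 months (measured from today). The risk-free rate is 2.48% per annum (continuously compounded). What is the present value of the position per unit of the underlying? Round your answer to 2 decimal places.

-R$1.15

PV(remaining coupons) I = 1.64·e^(−0.0248·5/12) + 1.68·e^(−0.0248·6/12) = 3.2824
Current forward F = (S − I)·e^(rT) = (94.18 − 3.2824)·e^(0.0248·9/12) = 90.8976 × 1.018774 = 92.6041
Value (long) = (F − K)·e^(−rT) = (92.6041 − 93.78) × 0.981572 = -1.1542
Value = -R$1.15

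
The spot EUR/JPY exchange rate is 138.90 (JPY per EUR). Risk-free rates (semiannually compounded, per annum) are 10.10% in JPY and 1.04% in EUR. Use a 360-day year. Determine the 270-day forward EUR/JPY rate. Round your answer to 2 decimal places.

148.39

By covered interest parity, F = S · (1+r_JPY/2)^(2T) / (1+r_EUR/2)^(2T)
= 138.90 × 1.076698 / 1.007810 = 138.90 × 1.068354
F = 148.39 JPY per EUR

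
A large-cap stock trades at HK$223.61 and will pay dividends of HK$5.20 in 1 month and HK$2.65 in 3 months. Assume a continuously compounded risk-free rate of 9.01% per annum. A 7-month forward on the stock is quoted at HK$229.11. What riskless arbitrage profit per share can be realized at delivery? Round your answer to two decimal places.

PV(dividends) I = 5.20·e^(−0.0901·1/12) + 2.65·e^(−0.0901·3/12) = 7.7521
Fair forward F* = (S − I)·e^(rT) = (223.61 − 7.7521)·e^0.052558 = 215.8579 × 1.053964 = 227.5065
Market HK$229.11 > fair 227.5065: forward overpriced → cash-and-carry (borrow at r, buy the stock and collect the dividends, short the forward).
Profit at T = |F_mkt − F*| = |229.11 − 227.5065| = HK$1.60 per share

HK$1.60 per share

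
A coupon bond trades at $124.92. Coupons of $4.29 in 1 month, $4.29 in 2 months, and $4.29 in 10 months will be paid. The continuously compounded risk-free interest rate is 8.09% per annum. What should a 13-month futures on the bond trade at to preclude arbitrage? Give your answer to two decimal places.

$122.71

PV(coupons) I = 4.29·e^(−0.0809·1/12) + 4.29·e^(−0.0809·2/12) + 4.29·e^(−0.0809·10/12)
I = 4.2612 + 4.2325 + 4.0103 = 12.5040
F = (S − I)·e^(rT) = (124.92 − 12.5040) · e^(0.0809·13/12)
= 112.4160 · e^0.087642 = 112.4160 × 1.091597 = $122.71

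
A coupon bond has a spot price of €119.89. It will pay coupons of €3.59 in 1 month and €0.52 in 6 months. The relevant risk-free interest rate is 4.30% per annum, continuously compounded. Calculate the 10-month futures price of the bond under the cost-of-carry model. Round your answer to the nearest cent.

€120.03

PV(coupons) I = 3.59·e^(−0.0430·1/12) + 0.52·e^(−0.0430·6/12)
I = 3.5772 + 0.5089 = 4.0861
F = (S − I)·e^(rT) = (119.89 − 4.0861) · e^(0.0430·10/12)
= 115.8039 · e^0.035833 = 115.8039 × 1.036483 = €120.03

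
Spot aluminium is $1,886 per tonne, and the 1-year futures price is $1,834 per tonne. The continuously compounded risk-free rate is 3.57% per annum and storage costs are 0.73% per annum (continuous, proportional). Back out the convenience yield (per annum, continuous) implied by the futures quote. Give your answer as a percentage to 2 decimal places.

F = S·e^((r+u−y)T) ⇒ (r+u−y) = ln(F/S)/T
ln(1834/1886) = -0.027959; /T ⇒ -0.027959
y = r + u − ln(F/S)/T = 0.0357 + 0.0073 + 0.027959 = 0.070959
y = 7.10%

7.10%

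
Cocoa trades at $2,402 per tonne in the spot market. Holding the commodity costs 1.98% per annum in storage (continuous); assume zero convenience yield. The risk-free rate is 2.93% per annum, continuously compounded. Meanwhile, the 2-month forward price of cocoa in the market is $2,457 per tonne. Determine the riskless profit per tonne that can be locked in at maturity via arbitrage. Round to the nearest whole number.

Fair forward: F* = S·e^(carry·T), with carry = (r + u) = 0.0293 + 0.0198 = 0.0491
F* = 2402 · e^(0.0491 × 2/12) = 2402 · e^0.008183 = 2402 × 1.008217 = $2421.7372
Market $2457 > fair $2421.7372: forward overpriced → cash-and-carry (buy spot, short the forward).
At maturity, profit = |F_mkt − F*| = |2457 − 2421.7372| = $35 per tonne

$35 per tonne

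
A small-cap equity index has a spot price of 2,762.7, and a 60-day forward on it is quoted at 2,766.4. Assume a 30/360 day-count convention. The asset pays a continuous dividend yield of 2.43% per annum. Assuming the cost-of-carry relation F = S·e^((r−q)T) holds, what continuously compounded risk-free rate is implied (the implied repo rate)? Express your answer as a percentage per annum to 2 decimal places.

From F = S·e^((r−q)T): (r − q) = ln(F/S)/T
ln(2766.4/2762.7) = ln(1.001339) = 0.001338
(r − q) = 0.001338 / (60/360) = 0.008028
r = ln(F/S)/T + q = 0.008028 + 0.0243 = 0.032328
r = 3.23%

3.23%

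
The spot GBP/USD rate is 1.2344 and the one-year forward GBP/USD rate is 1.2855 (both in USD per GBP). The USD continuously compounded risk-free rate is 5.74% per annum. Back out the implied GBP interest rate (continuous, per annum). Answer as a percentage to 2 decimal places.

F = S·e^((r_USD − r_GBP)T) ⇒ r_GBP = r_USD − ln(F/S)/T
ln(1.2855/1.2344) = 0.040563; /(12/12) = 0.040563
r_GBP = 0.0574 − 0.040563 = 0.016837
r_GBP = 1.68%

1.68%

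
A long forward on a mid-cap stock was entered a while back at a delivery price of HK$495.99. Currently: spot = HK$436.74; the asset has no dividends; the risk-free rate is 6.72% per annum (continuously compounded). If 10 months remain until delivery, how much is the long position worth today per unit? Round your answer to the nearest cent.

Current fair forward for the remaining 10 months: F = S·e^(r·T), r = 0.0672
F = 436.74 · e^(0.0672 × 10/12) = 436.74 × 1.057598 = 461.8954
Value of long forward = (F − K)·e^(−rT) = (461.8954 − 495.99) · e^(−0.0672·10/12)
= -34.0946 × 0.945539 = -32.24

-HK$32.24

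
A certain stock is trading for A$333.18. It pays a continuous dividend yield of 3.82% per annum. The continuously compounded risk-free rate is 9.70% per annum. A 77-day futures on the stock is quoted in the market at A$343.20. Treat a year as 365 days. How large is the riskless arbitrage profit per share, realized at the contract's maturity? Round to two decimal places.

A$5.86 per share

Fair futures: F* = S·e^(carry·T), with carry = (r − q) = 0.0970 − 0.0382 = 0.0588
F* = 333.18 · e^(0.0588 × 77/365) = 333.18 · e^0.012404 = 333.18 × 1.012481 = A$337.3384
Market A$343.20 > fair A$337.3384: forward overpriced → cash-and-carry (buy spot, short the forward).
At maturity, profit = |F_mkt − F*| = |343.20 − 337.3384| = A$5.86 per share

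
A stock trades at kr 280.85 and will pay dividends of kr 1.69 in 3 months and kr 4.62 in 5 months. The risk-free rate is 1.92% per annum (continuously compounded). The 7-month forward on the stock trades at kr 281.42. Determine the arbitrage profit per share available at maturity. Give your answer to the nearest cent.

kr 3.74 per share

PV(dividends) I = 1.69·e^(−0.0192·3/12) + 4.62·e^(−0.0192·5/12) = 6.2651
Fair forward F* = (S − I)·e^(rT) = (280.85 − 6.2651)·e^0.011200 = 274.5849 × 1.011263 = 277.6775
Market kr 281.42 > fair 277.6775: forward overpriced → cash-and-carry (borrow at r, buy the stock and collect the dividends, short the forward).
Profit at T = |F_mkt − F*| = |281.42 − 277.6775| = kr 3.74 per share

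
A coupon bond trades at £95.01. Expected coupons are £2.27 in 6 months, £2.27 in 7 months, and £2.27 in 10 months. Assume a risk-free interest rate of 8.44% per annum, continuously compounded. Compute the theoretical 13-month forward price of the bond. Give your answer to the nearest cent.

PV(coupons) I = 2.27·e^(−0.0844·6/12) + 2.27·e^(−0.0844·7/12) + 2.27·e^(−0.0844·10/12)
I = 2.1762 + 2.1609 + 2.1158 = 6.4529
F = (S − I)·e^(rT) = (95.01 − 6.4529) · e^(0.0844·13/12)
= 88.5571 · e^0.091433 = 88.5571 × 1.095743 = £97.04

£97.04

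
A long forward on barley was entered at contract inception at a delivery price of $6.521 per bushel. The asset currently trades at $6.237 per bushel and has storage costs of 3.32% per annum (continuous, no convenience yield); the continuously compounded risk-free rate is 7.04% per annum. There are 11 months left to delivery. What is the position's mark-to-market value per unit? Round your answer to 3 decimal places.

$0.316 per bushel

Current fair forward for the remaining 11 months: F = S·e^((r + u)·T), (r + u) = 0.0704 + 0.0332 = 0.1036
F = 6.237 · e^(0.1036 × 11/12) = 6.237 × 1.099622 = 6.8583
Value of long forward = (F − K)·e^(−rT) = (6.8583 − 6.521) · e^(−0.0704·11/12)
= 0.3373 × 0.937505 = 0.316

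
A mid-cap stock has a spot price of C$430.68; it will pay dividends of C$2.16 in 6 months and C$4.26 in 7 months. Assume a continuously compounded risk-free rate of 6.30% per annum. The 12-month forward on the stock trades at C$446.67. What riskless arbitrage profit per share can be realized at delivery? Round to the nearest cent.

PV(dividends) I = 2.16·e^(−0.0630·6/12) + 4.26·e^(−0.0630·7/12) = 6.1993
Fair forward F* = (S − I)·e^(rT) = (430.68 − 6.1993)·e^0.063000 = 424.4807 × 1.065027 = 452.0834
Market C$446.67 < fair 452.0834: forward underpriced → reverse cash-and-carry (short the stock, invest proceeds at r, pay the dividends, go long the forward).
Profit at T = |F_mkt − F*| = |446.67 − 452.0834| = C$5.41 per share

C$5.41 per share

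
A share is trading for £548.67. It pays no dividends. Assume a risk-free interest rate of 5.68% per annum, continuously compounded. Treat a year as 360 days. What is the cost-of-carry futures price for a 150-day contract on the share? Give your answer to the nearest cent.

£561.81

F = S·e^(rT) = 548.67 · e^(0.0568 × 150/360)
= 548.67 · e^0.023667 = 548.67 × 1.023949
F = £561.81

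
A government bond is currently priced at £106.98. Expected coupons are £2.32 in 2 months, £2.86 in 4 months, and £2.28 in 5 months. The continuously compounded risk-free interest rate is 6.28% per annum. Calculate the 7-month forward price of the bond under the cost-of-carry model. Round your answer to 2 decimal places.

PV(coupons) I = 2.32·e^(−0.0628·2/12) + 2.86·e^(−0.0628·4/12) + 2.28·e^(−0.0628·5/12)
I = 2.2958 + 2.8008 + 2.2211 = 7.3177
F = (S − I)·e^(rT) = (106.98 − 7.3177) · e^(0.0628·7/12)
= 99.6623 · e^0.036633 = 99.6623 × 1.037312 = £103.38

£103.38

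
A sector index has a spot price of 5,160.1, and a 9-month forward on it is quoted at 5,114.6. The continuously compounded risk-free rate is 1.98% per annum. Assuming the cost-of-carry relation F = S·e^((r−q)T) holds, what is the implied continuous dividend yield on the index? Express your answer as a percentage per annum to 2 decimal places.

3.16%

From F = S·e^((r−q)T): (r − q) = ln(F/S)/T
ln(5114.6/5160.1) = ln(0.991182) = -0.008857
(r − q) = -0.008857 / (9/12) = -0.011809
q = r − ln(F/S)/T = 0.0198 + 0.011809 = 0.031609
q = 3.16%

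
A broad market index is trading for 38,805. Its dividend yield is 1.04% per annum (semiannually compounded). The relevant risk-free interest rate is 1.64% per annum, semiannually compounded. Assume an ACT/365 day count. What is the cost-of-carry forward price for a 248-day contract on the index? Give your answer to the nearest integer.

38,962

F = S · (1+r/2)^(2T) / (1+q/2)^(2T)
= 38805 × 1.011159 / 1.007073 = 38805 × 1.004057
F = 38,962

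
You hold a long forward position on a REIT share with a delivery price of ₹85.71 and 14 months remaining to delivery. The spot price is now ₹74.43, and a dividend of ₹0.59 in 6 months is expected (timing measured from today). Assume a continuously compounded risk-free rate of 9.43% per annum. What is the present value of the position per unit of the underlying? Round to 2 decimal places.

PV(remaining dividends) I = 0.59·e^(−0.0943·6/12) = 0.5628
Current forward F = (S − I)·e^(rT) = (74.43 − 0.5628)·e^(0.0943·14/12) = 73.8672 × 1.116297 = 82.4577
Value (long) = (F − K)·e^(−rT) = (82.4577 − 85.71) × 0.895819 = -2.9135
Value = -₹2.91

-₹2.91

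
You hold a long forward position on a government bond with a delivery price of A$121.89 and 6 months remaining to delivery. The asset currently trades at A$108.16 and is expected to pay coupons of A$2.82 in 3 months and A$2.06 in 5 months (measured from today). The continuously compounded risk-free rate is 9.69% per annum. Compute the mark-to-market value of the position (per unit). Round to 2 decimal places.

PV(remaining coupons) I = 2.82·e^(−0.0969·3/12) + 2.06·e^(−0.0969·5/12) = 4.7310
Current forward F = (S − I)·e^(rT) = (108.16 − 4.7310)·e^(0.0969·6/12) = 103.4290 × 1.049643 = 108.5635
Value (long) = (F − K)·e^(−rT) = (108.5635 − 121.89) × 0.952705 = -12.6962
Value = -A$12.70

-A$12.70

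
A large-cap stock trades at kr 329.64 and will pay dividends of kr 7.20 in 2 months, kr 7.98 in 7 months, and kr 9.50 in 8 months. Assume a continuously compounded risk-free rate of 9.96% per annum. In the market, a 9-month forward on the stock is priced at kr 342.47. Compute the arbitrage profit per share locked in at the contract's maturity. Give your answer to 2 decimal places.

PV(dividends) I = 7.20·e^(−0.0996·2/12) + 7.98·e^(−0.0996·7/12) + 9.50·e^(−0.0996·8/12) = 23.5007
Fair forward F* = (S − I)·e^(rT) = (329.64 − 23.5007)·e^0.074700 = 306.1393 × 1.077561 = 329.8838
Market kr 342.47 > fair 329.8838: forward overpriced → cash-and-carry (borrow at r, buy the stock and collect the dividends, short the forward).
Profit at T = |F_mkt − F*| = |342.47 − 329.8838| = kr 12.59 per share

kr 12.59 per share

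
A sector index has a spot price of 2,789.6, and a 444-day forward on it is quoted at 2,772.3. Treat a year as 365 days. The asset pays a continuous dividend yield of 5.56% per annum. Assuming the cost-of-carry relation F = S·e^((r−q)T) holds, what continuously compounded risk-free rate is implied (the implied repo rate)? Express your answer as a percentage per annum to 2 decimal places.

5.05%

From F = S·e^((r−q)T): (r − q) = ln(F/S)/T
ln(2772.3/2789.6) = ln(0.993798) = -0.006221
(r − q) = -0.006221 / (444/365) = -0.005114
r = ln(F/S)/T + q = -0.005114 + 0.0556 = 0.050486
r = 5.05%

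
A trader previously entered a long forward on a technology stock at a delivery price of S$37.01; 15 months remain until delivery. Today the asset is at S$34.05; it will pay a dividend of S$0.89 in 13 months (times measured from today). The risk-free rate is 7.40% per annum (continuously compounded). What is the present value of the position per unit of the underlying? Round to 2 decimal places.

-S$0.51

PV(remaining dividends) I = 0.89·e^(−0.0740·13/12) = 0.8214
Current forward F = (S − I)·e^(rT) = (34.05 − 0.8214)·e^(0.0740·15/12) = 33.2286 × 1.096913 = 36.4489
Value (long) = (F − K)·e^(−rT) = (36.4489 − 37.01) × 0.911649 = -0.5115
Value = -S$0.51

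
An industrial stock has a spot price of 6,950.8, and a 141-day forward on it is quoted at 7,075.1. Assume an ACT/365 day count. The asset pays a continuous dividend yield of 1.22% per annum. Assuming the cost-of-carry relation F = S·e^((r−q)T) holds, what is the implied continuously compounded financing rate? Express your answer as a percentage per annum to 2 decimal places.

From F = S·e^((r−q)T): (r − q) = ln(F/S)/T
ln(7075.1/6950.8) = ln(1.017883) = 0.017725
(r − q) = 0.017725 / (141/365) = 0.045884
r = ln(F/S)/T + q = 0.045884 + 0.0122 = 0.058084
r = 5.81%

5.81%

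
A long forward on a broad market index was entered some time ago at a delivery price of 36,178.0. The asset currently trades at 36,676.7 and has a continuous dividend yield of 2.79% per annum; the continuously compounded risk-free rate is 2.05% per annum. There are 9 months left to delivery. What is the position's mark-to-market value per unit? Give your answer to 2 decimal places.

Current fair forward for the remaining 9 months: F = S·e^((r − q)·T), (r − q) = 0.0205 − 0.0279 = -0.0074
F = 36676.7 · e^(-0.0074 × 9/12) = 36676.7 × 0.99446537 = 36473.7080
Value of long forward = (F − K)·e^(−rT) = (36473.7080 − 36178.0) · e^(−0.0205·9/12)
= 295.7080 × 0.98474259 = 291.20

291.20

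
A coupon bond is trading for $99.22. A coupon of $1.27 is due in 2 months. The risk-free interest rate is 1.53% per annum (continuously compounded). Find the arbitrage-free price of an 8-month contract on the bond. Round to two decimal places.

PV(coupons) I = 1.27·e^(−0.0153·2/12)
I = 1.2668
F = (S − I)·e^(rT) = (99.22 − 1.2668) · e^(0.0153·8/12)
= 97.9532 · e^0.010200 = 97.9532 × 1.010252 = $98.96

$98.96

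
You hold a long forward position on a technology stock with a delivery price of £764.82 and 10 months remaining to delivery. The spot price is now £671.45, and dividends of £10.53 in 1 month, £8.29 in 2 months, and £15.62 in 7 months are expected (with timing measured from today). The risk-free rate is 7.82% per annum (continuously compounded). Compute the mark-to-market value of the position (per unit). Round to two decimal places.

-£78.69

PV(remaining dividends) I = 10.53·e^(−0.0782·1/12) + 8.29·e^(−0.0782·2/12) + 15.62·e^(−0.0782·7/12) = 33.5677
Current forward F = (S − I)·e^(rT) = (671.45 − 33.5677)·e^(0.0782·10/12) = 637.8823 × 1.067337 = 680.8354
Value (long) = (F − K)·e^(−rT) = (680.8354 − 764.82) × 0.936911 = -78.6861
Value = -£78.69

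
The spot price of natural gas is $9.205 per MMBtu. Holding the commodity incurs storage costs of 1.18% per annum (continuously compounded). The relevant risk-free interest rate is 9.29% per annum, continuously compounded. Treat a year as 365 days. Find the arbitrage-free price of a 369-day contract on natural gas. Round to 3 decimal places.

$10.233 per MMBtu

Net carry = r + u − y = 0.0929 + 0.0118 − 0.0000 = 0.1047
F = S·e^((r+u−y)T) = 9.205 · e^(0.1047 × 369/365) = 9.205 · e^0.105847
= 9.205 × 1.111652 = $10.233 per MMBtu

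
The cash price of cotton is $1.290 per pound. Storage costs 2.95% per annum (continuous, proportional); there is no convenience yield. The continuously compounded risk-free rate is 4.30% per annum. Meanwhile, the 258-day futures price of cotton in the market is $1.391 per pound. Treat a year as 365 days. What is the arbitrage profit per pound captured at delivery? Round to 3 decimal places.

Fair futures: F* = S·e^(carry·T), with carry = (r + u) = 0.0430 + 0.0295 = 0.0725
F* = 1.290 · e^(0.0725 × 258/365) = 1.290 · e^0.051247 = 1.290 × 1.052583 = $1.3578
Market $1.391 > fair $1.3578: forward overpriced → cash-and-carry (buy spot, short the forward).
At maturity, profit = |F_mkt − F*| = |1.391 − 1.3578| = $0.033 per pound

$0.033 per pound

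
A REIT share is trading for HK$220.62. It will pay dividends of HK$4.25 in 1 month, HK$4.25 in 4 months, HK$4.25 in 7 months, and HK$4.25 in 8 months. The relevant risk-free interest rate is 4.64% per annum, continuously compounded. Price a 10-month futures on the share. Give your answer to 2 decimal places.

HK$211.98

PV(dividends) I = 4.25·e^(−0.0464·1/12) + 4.25·e^(−0.0464·4/12) + 4.25·e^(−0.0464·7/12) + 4.25·e^(−0.0464·8/12)
I = 4.2336 + 4.1848 + 4.1365 + 4.1205 = 16.6754
F = (S − I)·e^(rT) = (220.62 − 16.6754) · e^(0.0464·10/12)
= 203.9446 · e^0.038667 = 203.9446 × 1.039424 = HK$211.98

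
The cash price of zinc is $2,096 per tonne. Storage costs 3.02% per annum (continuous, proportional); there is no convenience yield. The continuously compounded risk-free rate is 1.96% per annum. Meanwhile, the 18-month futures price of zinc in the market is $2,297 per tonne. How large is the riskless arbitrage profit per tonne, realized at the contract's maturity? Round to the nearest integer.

$38 per tonne

Fair futures: F* = S·e^(carry·T), with carry = (r + u) = 0.0196 + 0.0302 = 0.0498
F* = 2096 · e^(0.0498 × 18/12) = 2096 · e^0.074700 = 2096 × 1.077561 = $2258.5679
Market $2297 > fair $2258.5679: forward overpriced → cash-and-carry (buy spot, short the forward).
At maturity, profit = |F_mkt − F*| = |2297 − 2258.5679| = $38 per tonne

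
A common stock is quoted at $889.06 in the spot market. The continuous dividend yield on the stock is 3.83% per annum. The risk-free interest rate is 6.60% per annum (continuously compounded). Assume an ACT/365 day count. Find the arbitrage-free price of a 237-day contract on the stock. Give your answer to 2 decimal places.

$905.20

F = S·e^((r − q)T) = 889.06 · e^((0.0660 − 0.0383) × 237/365)
= 889.06 · e^0.017986 = 889.06 × 1.018149
F = $905.20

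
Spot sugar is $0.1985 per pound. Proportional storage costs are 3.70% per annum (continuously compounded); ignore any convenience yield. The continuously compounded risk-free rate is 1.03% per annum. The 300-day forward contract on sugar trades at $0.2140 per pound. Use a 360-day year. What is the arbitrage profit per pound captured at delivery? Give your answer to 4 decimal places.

$0.0075 per pound

Fair forward: F* = S·e^(carry·T), with carry = (r + u) = 0.0103 + 0.0370 = 0.0473
F* = 0.1985 · e^(0.0473 × 300/360) = 0.1985 · e^0.039417 = 0.1985 × 1.040204 = $0.2065
Market $0.2140 > fair $0.2065: forward overpriced → cash-and-carry (buy spot, short the forward).
At maturity, profit = |F_mkt − F*| = |0.2140 − 0.2065| = $0.0075 per pound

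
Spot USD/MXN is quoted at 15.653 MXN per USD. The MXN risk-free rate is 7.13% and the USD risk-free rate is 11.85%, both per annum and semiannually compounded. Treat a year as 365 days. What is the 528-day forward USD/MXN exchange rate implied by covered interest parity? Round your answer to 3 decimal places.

14.665

By covered interest parity, F = S · (1+r_MXN/2)^(2T) / (1+r_USD/2)^(2T)
= 15.653 × 1.106658 / 1.181202 = 15.653 × 0.936891
F = 14.665 MXN per USD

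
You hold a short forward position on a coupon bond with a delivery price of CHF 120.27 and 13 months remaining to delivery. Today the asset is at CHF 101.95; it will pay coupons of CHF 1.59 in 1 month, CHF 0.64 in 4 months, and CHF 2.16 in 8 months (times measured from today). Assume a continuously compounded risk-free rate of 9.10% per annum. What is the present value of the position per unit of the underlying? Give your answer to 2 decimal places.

CHF 11.26

PV(remaining coupons) I = 1.59·e^(−0.0910·1/12) + 0.64·e^(−0.0910·4/12) + 2.16·e^(−0.0910·8/12) = 4.2317
Current forward F = (S − I)·e^(rT) = (101.95 − 4.2317)·e^(0.0910·13/12) = 97.7183 × 1.103606 = 107.8425
Value (long) = (F − K)·e^(−rT) = (107.8425 − 120.27) × 0.906120 = -11.2608
Short position value = −(long value) = CHF 11.26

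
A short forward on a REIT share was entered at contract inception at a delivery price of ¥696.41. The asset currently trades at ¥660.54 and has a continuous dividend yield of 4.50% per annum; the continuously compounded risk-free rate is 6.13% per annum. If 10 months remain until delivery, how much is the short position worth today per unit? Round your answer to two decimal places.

Current fair forward for the remaining 10 months: F = S·e^((r − q)·T), (r − q) = 0.0613 − 0.0450 = 0.0163
F = 660.54 · e^(0.0163 × 10/12) = 660.54 × 1.013676 = 669.5735
Value of long forward = (F − K)·e^(−rT) = (669.5735 − 696.41) · e^(−0.0613·10/12)
= -26.8365 × 0.950199 = -25.50
Short position value = −(long value) = ¥25.50

¥25.50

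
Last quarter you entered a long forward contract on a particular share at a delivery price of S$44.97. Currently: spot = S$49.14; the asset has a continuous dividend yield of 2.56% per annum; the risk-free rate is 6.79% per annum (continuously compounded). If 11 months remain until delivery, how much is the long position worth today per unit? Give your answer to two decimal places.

S$5.74

Current fair forward for the remaining 11 months: F = S·e^((r − q)·T), (r − q) = 0.0679 − 0.0256 = 0.0423
F = 49.14 · e^(0.0423 × 11/12) = 49.14 × 1.039537 = 51.0828
Value of long forward = (F − K)·e^(−rT) = (51.0828 − 44.97) · e^(−0.0679·11/12)
= 6.1128 × 0.939656 = 5.74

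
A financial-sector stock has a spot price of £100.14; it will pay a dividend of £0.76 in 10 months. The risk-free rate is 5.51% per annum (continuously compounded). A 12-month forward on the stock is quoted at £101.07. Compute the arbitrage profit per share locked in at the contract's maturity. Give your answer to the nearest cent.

£3.98 per share

PV(dividends) I = 0.76·e^(−0.0551·10/12) = 0.7259
Fair forward F* = (S − I)·e^(rT) = (100.14 − 0.7259)·e^0.055100 = 99.4141 × 1.056646 = 105.0455
Market £101.07 < fair 105.0455: forward underpriced → reverse cash-and-carry (short the stock, invest proceeds at r, pay the dividends, go long the forward).
Profit at T = |F_mkt − F*| = |101.07 − 105.0455| = £3.98 per share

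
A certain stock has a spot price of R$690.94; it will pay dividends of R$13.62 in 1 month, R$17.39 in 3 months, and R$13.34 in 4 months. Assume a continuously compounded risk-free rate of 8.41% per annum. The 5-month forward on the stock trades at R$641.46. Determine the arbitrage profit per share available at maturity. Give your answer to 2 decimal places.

R$29.04 per share

PV(dividends) I = 13.62·e^(−0.0841·1/12) + 17.39·e^(−0.0841·3/12) + 13.34·e^(−0.0841·4/12) = 43.5243
Fair forward F* = (S − I)·e^(rT) = (690.94 − 43.5243)·e^0.035042 = 647.4157 × 1.035663 = 670.5045
Market R$641.46 < fair 670.5045: forward underpriced → reverse cash-and-carry (short the stock, invest proceeds at r, pay the dividends, go long the forward).
Profit at T = |F_mkt − F*| = |641.46 − 670.5045| = R$29.04 per share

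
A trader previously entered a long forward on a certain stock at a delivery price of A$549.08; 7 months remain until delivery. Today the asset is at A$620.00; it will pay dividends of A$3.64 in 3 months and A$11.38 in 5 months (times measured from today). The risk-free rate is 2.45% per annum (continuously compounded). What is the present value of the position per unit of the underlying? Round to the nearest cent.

A$63.83

PV(remaining dividends) I = 3.64·e^(−0.0245·3/12) + 11.38·e^(−0.0245·5/12) = 14.8822
Current forward F = (S − I)·e^(rT) = (620.00 − 14.8822)·e^(0.0245·7/12) = 605.1178 × 1.014394 = 613.8279
Value (long) = (F − K)·e^(−rT) = (613.8279 − 549.08) × 0.985810 = 63.8291
Value = A$63.83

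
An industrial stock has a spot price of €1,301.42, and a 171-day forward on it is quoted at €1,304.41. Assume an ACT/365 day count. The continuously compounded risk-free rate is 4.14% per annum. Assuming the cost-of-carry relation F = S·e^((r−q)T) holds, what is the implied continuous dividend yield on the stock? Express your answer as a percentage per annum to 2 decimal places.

From F = S·e^((r−q)T): (r − q) = ln(F/S)/T
ln(1304.41/1301.42) = ln(1.002297) = 0.002294
(r − q) = 0.002294 / (171/365) = 0.004897
q = r − ln(F/S)/T = 0.0414 − 0.004897 = 0.036503
q = 3.65%

3.65%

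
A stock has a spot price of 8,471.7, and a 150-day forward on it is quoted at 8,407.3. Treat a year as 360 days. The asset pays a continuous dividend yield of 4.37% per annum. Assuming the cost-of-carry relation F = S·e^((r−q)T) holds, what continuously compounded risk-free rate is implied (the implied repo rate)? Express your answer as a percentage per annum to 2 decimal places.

From F = S·e^((r−q)T): (r − q) = ln(F/S)/T
ln(8407.3/8471.7) = ln(0.992398) = -0.007631
(r − q) = -0.007631 / (150/360) = -0.018314
r = ln(F/S)/T + q = -0.018314 + 0.0437 = 0.025386
r = 2.54%

2.54%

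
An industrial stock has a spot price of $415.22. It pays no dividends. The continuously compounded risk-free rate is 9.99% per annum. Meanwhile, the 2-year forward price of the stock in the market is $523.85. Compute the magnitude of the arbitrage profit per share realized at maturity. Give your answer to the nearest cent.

Fair forward: F* = S·e^(carry·T), with carry = r = 0.0999
F* = 415.22 · e^(0.0999 × 2) = 415.22 · e^0.199800 = 415.22 × 1.221159 = $507.0496
Market $523.85 > fair $507.0496: forward overpriced → cash-and-carry (buy spot, short the forward).
At maturity, profit = |F_mkt − F*| = |523.85 − 507.0496| = $16.80 per share

$16.80 per share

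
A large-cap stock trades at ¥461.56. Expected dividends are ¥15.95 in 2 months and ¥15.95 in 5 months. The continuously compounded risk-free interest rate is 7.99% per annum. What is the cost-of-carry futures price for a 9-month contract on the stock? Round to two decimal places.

PV(dividends) I = 15.95·e^(−0.0799·2/12) + 15.95·e^(−0.0799·5/12)
I = 15.7390 + 15.4277 = 31.1667
F = (S − I)·e^(rT) = (461.56 − 31.1667) · e^(0.0799·9/12)
= 430.3933 · e^0.059925 = 430.3933 × 1.061757 = ¥456.97

¥456.97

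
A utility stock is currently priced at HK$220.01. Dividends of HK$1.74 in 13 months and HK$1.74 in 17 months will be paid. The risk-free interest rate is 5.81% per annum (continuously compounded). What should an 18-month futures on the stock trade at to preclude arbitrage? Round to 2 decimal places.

PV(dividends) I = 1.74·e^(−0.0581·13/12) + 1.74·e^(−0.0581·17/12)
I = 1.6339 + 1.6025 = 3.2364
F = (S − I)·e^(rT) = (220.01 − 3.2364) · e^(0.0581·18/12)
= 216.7736 · e^0.087150 = 216.7736 × 1.091060 = HK$236.51

HK$236.51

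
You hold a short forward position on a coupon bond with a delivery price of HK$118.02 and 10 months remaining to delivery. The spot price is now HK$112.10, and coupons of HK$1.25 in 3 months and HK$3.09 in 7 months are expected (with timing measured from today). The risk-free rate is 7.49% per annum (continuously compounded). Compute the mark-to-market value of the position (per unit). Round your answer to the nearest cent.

PV(remaining coupons) I = 1.25·e^(−0.0749·3/12) + 3.09·e^(−0.0749·7/12) = 4.1847
Current forward F = (S − I)·e^(rT) = (112.10 − 4.1847)·e^(0.0749·10/12) = 107.9153 × 1.064406 = 114.8657
Value (long) = (F − K)·e^(−rT) = (114.8657 − 118.02) × 0.939491 = -2.9634
Short position value = −(long value) = HK$2.96

HK$2.96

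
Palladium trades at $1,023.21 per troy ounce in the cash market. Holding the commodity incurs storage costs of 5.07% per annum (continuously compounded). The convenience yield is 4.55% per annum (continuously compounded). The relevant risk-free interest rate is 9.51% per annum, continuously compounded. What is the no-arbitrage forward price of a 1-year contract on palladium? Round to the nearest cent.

$1,131.16 per troy ounce

Net carry = r + u − y = 0.0951 + 0.0507 − 0.0455 = 0.1003
F = S·e^((r+u−y)T) = 1023.21 · e^(0.1003 × 1) = 1023.21 · e^0.10030000
= 1023.21 × 1.10550252 = $1,131.16 per troy ounce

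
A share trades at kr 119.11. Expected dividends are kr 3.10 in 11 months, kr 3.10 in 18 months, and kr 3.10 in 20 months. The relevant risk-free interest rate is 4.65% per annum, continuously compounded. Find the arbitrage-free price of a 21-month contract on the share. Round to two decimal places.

PV(dividends) I = 3.10·e^(−0.0465·11/12) + 3.10·e^(−0.0465·18/12) + 3.10·e^(−0.0465·20/12)
I = 2.9706 + 2.8911 + 2.8688 = 8.7305
F = (S − I)·e^(rT) = (119.11 − 8.7305) · e^(0.0465·21/12)
= 110.3795 · e^0.081375 = 110.3795 × 1.084778 = kr 119.74

kr 119.74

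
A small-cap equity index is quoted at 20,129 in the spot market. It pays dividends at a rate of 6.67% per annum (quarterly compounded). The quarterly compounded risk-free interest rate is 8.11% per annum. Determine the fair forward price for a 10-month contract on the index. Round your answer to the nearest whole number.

F = S · (1+r/4)^(4T) / (1+q/4)^(4T)
= 20129 × 1.069196 / 1.056673 = 20129 × 1.011851
F = 20,368

20,368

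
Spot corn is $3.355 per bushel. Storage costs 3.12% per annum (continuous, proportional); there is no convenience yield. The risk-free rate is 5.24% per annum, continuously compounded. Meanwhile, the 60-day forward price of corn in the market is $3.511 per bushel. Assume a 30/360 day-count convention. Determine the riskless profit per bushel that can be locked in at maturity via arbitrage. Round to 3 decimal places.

$0.109 per bushel

Fair forward: F* = S·e^(carry·T), with carry = (r + u) = 0.0524 + 0.0312 = 0.0836
F* = 3.355 · e^(0.0836 × 60/360) = 3.355 · e^0.013933 = 3.355 × 1.014031 = $3.4021
Market $3.511 > fair $3.4021: forward overpriced → cash-and-carry (buy spot, short the forward).
At maturity, profit = |F_mkt − F*| = |3.511 − 3.4021| = $0.109 per bushel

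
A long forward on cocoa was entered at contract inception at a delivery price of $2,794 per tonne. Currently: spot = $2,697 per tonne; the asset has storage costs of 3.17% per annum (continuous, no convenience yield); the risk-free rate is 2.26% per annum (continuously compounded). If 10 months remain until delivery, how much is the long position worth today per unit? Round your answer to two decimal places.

Current fair forward for the remaining 10 months: F = S·e^((r + u)·T), (r + u) = 0.0226 + 0.0317 = 0.0543
F = 2697 · e^(0.0543 × 10/12) = 2697 × 1.04628940 = 2821.8425
Value of long forward = (F − K)·e^(−rT) = (2821.8425 − 2794) · e^(−0.0226·10/12)
= 27.8425 × 0.98134291 = 27.32

$27.32 per tonne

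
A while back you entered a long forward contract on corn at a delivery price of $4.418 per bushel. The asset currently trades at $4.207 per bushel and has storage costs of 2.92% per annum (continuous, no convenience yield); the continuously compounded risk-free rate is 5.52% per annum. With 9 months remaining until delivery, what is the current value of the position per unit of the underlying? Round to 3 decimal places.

Current fair forward for the remaining 9 months: F = S·e^((r + u)·T), (r + u) = 0.0552 + 0.0292 = 0.0844
F = 4.207 · e^(0.0844 × 9/12) = 4.207 × 1.065346 = 4.4819
Value of long forward = (F − K)·e^(−rT) = (4.4819 − 4.418) · e^(−0.0552·9/12)
= 0.0639 × 0.959445 = 0.061

$0.061 per bushel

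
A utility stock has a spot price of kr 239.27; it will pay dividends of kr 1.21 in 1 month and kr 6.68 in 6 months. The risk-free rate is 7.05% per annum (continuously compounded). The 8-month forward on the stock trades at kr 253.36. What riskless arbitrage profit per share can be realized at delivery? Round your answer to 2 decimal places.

kr 10.60 per share

PV(dividends) I = 1.21·e^(−0.0705·1/12) + 6.68·e^(−0.0705·6/12) = 7.6515
Fair forward F* = (S − I)·e^(rT) = (239.27 − 7.6515)·e^0.047000 = 231.6185 × 1.048122 = 242.7644
Market kr 253.36 > fair 242.7644: forward overpriced → cash-and-carry (borrow at r, buy the stock and collect the dividends, short the forward).
Profit at T = |F_mkt − F*| = |253.36 − 242.7644| = kr 10.60 per share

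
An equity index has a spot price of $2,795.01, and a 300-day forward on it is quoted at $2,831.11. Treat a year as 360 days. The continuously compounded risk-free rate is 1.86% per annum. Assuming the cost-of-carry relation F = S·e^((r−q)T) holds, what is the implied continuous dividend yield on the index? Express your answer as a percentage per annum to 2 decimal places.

From F = S·e^((r−q)T): (r − q) = ln(F/S)/T
ln(2831.11/2795.01) = ln(1.012916) = 0.012833
(r − q) = 0.012833 / (300/360) = 0.015400
q = r − ln(F/S)/T = 0.0186 − 0.015400 = 0.003200
q = 0.32%

0.32%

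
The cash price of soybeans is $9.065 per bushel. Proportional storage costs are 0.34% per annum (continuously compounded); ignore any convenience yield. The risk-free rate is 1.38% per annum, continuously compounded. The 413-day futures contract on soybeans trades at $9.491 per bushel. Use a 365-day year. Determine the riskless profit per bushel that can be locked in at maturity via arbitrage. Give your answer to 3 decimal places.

Fair futures: F* = S·e^(carry·T), with carry = (r + u) = 0.0138 + 0.0034 = 0.0172
F* = 9.065 · e^(0.0172 × 413/365) = 9.065 · e^0.019462 = 9.065 × 1.019653 = $9.2432
Market $9.491 > fair $9.2432: forward overpriced → cash-and-carry (buy spot, short the forward).
At maturity, profit = |F_mkt − F*| = |9.491 − 9.2432| = $0.248 per bushel

$0.248 per bushel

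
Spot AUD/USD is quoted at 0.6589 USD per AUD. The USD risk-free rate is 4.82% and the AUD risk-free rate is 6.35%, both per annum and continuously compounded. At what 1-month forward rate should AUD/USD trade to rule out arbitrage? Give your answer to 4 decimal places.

0.6581

F = S·e^((r_USD − r_AUD)T) = 0.6589 · e^((0.0482 − 0.0635) × 1/12)
= 0.6589 · e^-0.001275 = 0.6589 × 0.998726
F = 0.6581 USD per AUD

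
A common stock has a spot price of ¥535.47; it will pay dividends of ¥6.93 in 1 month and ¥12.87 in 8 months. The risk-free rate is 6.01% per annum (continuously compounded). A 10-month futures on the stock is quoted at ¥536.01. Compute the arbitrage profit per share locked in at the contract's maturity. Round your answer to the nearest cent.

PV(dividends) I = 6.93·e^(−0.0601·1/12) + 12.87·e^(−0.0601·8/12) = 19.2599
Fair futures F* = (S − I)·e^(rT) = (535.47 − 19.2599)·e^0.050083 = 516.2101 × 1.051358 = 542.7216
Market ¥536.01 < fair 542.7216: forward underpriced → reverse cash-and-carry (short the stock, invest proceeds at r, pay the dividends, go long the forward).
Profit at T = |F_mkt − F*| = |536.01 − 542.7216| = ¥6.71 per share

¥6.71 per share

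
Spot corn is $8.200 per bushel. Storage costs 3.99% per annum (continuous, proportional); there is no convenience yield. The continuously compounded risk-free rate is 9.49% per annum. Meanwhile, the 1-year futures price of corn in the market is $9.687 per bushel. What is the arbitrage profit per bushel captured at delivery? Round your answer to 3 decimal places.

$0.304 per bushel

Fair futures: F* = S·e^(carry·T), with carry = (r + u) = 0.0949 + 0.0399 = 0.1348
F* = 8.200 · e^(0.1348 × 1) = 8.200 · e^0.134800 = 8.200 × 1.144308 = $9.3833
Market $9.687 > fair $9.3833: forward overpriced → cash-and-carry (buy spot, short the forward).
At maturity, profit = |F_mkt − F*| = |9.687 − 9.3833| = $0.304 per bushel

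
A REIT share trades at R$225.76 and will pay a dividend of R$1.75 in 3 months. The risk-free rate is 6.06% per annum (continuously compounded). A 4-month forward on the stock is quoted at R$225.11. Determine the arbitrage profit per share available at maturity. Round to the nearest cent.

R$3.50 per share

PV(dividends) I = 1.75·e^(−0.0606·3/12) = 1.7237
Fair forward F* = (S − I)·e^(rT) = (225.76 − 1.7237)·e^0.020200 = 224.0363 × 1.020405 = 228.6078
Market R$225.11 < fair 228.6078: forward underpriced → reverse cash-and-carry (short the stock, invest proceeds at r, pay the dividends, go long the forward).
Profit at T = |F_mkt − F*| = |225.11 − 228.6078| = R$3.50 per share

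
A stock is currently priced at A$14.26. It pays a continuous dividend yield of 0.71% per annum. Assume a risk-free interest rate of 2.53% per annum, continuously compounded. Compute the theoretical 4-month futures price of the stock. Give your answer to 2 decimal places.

F = S·e^((r − q)T) = 14.26 · e^((0.0253 − 0.0071) × 4/12)
= 14.26 · e^0.006067 = 14.26 × 1.006085
F = A$14.35

A$14.35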